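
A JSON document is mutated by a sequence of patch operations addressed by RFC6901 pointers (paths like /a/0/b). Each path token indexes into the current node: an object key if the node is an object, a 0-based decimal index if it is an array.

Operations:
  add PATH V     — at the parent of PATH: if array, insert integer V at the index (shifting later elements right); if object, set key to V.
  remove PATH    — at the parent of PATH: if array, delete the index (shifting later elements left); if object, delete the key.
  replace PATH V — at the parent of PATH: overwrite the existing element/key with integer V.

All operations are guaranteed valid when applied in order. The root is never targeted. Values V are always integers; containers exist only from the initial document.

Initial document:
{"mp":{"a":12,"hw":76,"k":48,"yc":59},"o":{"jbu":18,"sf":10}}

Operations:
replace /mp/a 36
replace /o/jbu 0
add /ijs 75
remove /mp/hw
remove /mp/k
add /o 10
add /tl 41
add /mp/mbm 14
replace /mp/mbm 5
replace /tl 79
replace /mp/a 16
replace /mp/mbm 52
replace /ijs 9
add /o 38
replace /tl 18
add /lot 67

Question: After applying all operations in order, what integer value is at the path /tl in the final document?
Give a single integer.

Answer: 18

Derivation:
After op 1 (replace /mp/a 36): {"mp":{"a":36,"hw":76,"k":48,"yc":59},"o":{"jbu":18,"sf":10}}
After op 2 (replace /o/jbu 0): {"mp":{"a":36,"hw":76,"k":48,"yc":59},"o":{"jbu":0,"sf":10}}
After op 3 (add /ijs 75): {"ijs":75,"mp":{"a":36,"hw":76,"k":48,"yc":59},"o":{"jbu":0,"sf":10}}
After op 4 (remove /mp/hw): {"ijs":75,"mp":{"a":36,"k":48,"yc":59},"o":{"jbu":0,"sf":10}}
After op 5 (remove /mp/k): {"ijs":75,"mp":{"a":36,"yc":59},"o":{"jbu":0,"sf":10}}
After op 6 (add /o 10): {"ijs":75,"mp":{"a":36,"yc":59},"o":10}
After op 7 (add /tl 41): {"ijs":75,"mp":{"a":36,"yc":59},"o":10,"tl":41}
After op 8 (add /mp/mbm 14): {"ijs":75,"mp":{"a":36,"mbm":14,"yc":59},"o":10,"tl":41}
After op 9 (replace /mp/mbm 5): {"ijs":75,"mp":{"a":36,"mbm":5,"yc":59},"o":10,"tl":41}
After op 10 (replace /tl 79): {"ijs":75,"mp":{"a":36,"mbm":5,"yc":59},"o":10,"tl":79}
After op 11 (replace /mp/a 16): {"ijs":75,"mp":{"a":16,"mbm":5,"yc":59},"o":10,"tl":79}
After op 12 (replace /mp/mbm 52): {"ijs":75,"mp":{"a":16,"mbm":52,"yc":59},"o":10,"tl":79}
After op 13 (replace /ijs 9): {"ijs":9,"mp":{"a":16,"mbm":52,"yc":59},"o":10,"tl":79}
After op 14 (add /o 38): {"ijs":9,"mp":{"a":16,"mbm":52,"yc":59},"o":38,"tl":79}
After op 15 (replace /tl 18): {"ijs":9,"mp":{"a":16,"mbm":52,"yc":59},"o":38,"tl":18}
After op 16 (add /lot 67): {"ijs":9,"lot":67,"mp":{"a":16,"mbm":52,"yc":59},"o":38,"tl":18}
Value at /tl: 18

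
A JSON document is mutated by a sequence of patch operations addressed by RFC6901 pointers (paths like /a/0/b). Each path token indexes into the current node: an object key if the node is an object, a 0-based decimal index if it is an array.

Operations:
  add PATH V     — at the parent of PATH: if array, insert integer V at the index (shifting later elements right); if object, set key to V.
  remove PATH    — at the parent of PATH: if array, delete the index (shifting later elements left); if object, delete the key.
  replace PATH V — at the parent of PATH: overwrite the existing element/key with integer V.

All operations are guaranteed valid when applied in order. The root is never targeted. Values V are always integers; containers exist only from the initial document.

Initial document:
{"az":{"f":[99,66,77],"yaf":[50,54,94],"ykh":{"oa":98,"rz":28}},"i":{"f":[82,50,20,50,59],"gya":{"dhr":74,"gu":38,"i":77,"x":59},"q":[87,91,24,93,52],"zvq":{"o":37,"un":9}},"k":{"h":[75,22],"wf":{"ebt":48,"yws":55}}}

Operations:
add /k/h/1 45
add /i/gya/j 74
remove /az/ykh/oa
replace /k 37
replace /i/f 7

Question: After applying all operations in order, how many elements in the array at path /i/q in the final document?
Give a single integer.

Answer: 5

Derivation:
After op 1 (add /k/h/1 45): {"az":{"f":[99,66,77],"yaf":[50,54,94],"ykh":{"oa":98,"rz":28}},"i":{"f":[82,50,20,50,59],"gya":{"dhr":74,"gu":38,"i":77,"x":59},"q":[87,91,24,93,52],"zvq":{"o":37,"un":9}},"k":{"h":[75,45,22],"wf":{"ebt":48,"yws":55}}}
After op 2 (add /i/gya/j 74): {"az":{"f":[99,66,77],"yaf":[50,54,94],"ykh":{"oa":98,"rz":28}},"i":{"f":[82,50,20,50,59],"gya":{"dhr":74,"gu":38,"i":77,"j":74,"x":59},"q":[87,91,24,93,52],"zvq":{"o":37,"un":9}},"k":{"h":[75,45,22],"wf":{"ebt":48,"yws":55}}}
After op 3 (remove /az/ykh/oa): {"az":{"f":[99,66,77],"yaf":[50,54,94],"ykh":{"rz":28}},"i":{"f":[82,50,20,50,59],"gya":{"dhr":74,"gu":38,"i":77,"j":74,"x":59},"q":[87,91,24,93,52],"zvq":{"o":37,"un":9}},"k":{"h":[75,45,22],"wf":{"ebt":48,"yws":55}}}
After op 4 (replace /k 37): {"az":{"f":[99,66,77],"yaf":[50,54,94],"ykh":{"rz":28}},"i":{"f":[82,50,20,50,59],"gya":{"dhr":74,"gu":38,"i":77,"j":74,"x":59},"q":[87,91,24,93,52],"zvq":{"o":37,"un":9}},"k":37}
After op 5 (replace /i/f 7): {"az":{"f":[99,66,77],"yaf":[50,54,94],"ykh":{"rz":28}},"i":{"f":7,"gya":{"dhr":74,"gu":38,"i":77,"j":74,"x":59},"q":[87,91,24,93,52],"zvq":{"o":37,"un":9}},"k":37}
Size at path /i/q: 5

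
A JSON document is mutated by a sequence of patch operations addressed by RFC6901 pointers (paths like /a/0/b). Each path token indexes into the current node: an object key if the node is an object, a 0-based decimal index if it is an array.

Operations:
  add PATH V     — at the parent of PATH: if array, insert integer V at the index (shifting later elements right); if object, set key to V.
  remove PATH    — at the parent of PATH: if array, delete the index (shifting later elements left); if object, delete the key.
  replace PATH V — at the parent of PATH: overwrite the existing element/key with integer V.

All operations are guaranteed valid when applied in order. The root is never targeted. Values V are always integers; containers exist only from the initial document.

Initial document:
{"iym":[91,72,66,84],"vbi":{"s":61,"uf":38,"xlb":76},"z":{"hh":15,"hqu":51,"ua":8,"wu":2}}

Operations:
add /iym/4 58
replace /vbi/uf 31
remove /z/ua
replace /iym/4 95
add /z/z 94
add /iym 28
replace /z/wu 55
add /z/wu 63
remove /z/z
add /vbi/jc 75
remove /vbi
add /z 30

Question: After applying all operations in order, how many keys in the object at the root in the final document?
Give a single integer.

Answer: 2

Derivation:
After op 1 (add /iym/4 58): {"iym":[91,72,66,84,58],"vbi":{"s":61,"uf":38,"xlb":76},"z":{"hh":15,"hqu":51,"ua":8,"wu":2}}
After op 2 (replace /vbi/uf 31): {"iym":[91,72,66,84,58],"vbi":{"s":61,"uf":31,"xlb":76},"z":{"hh":15,"hqu":51,"ua":8,"wu":2}}
After op 3 (remove /z/ua): {"iym":[91,72,66,84,58],"vbi":{"s":61,"uf":31,"xlb":76},"z":{"hh":15,"hqu":51,"wu":2}}
After op 4 (replace /iym/4 95): {"iym":[91,72,66,84,95],"vbi":{"s":61,"uf":31,"xlb":76},"z":{"hh":15,"hqu":51,"wu":2}}
After op 5 (add /z/z 94): {"iym":[91,72,66,84,95],"vbi":{"s":61,"uf":31,"xlb":76},"z":{"hh":15,"hqu":51,"wu":2,"z":94}}
After op 6 (add /iym 28): {"iym":28,"vbi":{"s":61,"uf":31,"xlb":76},"z":{"hh":15,"hqu":51,"wu":2,"z":94}}
After op 7 (replace /z/wu 55): {"iym":28,"vbi":{"s":61,"uf":31,"xlb":76},"z":{"hh":15,"hqu":51,"wu":55,"z":94}}
After op 8 (add /z/wu 63): {"iym":28,"vbi":{"s":61,"uf":31,"xlb":76},"z":{"hh":15,"hqu":51,"wu":63,"z":94}}
After op 9 (remove /z/z): {"iym":28,"vbi":{"s":61,"uf":31,"xlb":76},"z":{"hh":15,"hqu":51,"wu":63}}
After op 10 (add /vbi/jc 75): {"iym":28,"vbi":{"jc":75,"s":61,"uf":31,"xlb":76},"z":{"hh":15,"hqu":51,"wu":63}}
After op 11 (remove /vbi): {"iym":28,"z":{"hh":15,"hqu":51,"wu":63}}
After op 12 (add /z 30): {"iym":28,"z":30}
Size at the root: 2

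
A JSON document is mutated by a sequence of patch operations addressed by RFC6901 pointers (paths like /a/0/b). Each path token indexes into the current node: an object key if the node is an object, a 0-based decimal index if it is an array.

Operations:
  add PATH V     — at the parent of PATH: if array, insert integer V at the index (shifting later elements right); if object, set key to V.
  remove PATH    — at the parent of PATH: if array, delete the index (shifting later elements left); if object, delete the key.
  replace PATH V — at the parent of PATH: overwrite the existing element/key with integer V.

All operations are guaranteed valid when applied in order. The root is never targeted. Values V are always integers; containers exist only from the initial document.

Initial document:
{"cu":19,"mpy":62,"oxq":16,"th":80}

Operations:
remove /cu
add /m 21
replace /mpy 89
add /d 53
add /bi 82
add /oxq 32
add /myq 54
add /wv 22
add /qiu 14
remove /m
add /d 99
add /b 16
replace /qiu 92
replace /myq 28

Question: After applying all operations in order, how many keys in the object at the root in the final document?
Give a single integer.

Answer: 9

Derivation:
After op 1 (remove /cu): {"mpy":62,"oxq":16,"th":80}
After op 2 (add /m 21): {"m":21,"mpy":62,"oxq":16,"th":80}
After op 3 (replace /mpy 89): {"m":21,"mpy":89,"oxq":16,"th":80}
After op 4 (add /d 53): {"d":53,"m":21,"mpy":89,"oxq":16,"th":80}
After op 5 (add /bi 82): {"bi":82,"d":53,"m":21,"mpy":89,"oxq":16,"th":80}
After op 6 (add /oxq 32): {"bi":82,"d":53,"m":21,"mpy":89,"oxq":32,"th":80}
After op 7 (add /myq 54): {"bi":82,"d":53,"m":21,"mpy":89,"myq":54,"oxq":32,"th":80}
After op 8 (add /wv 22): {"bi":82,"d":53,"m":21,"mpy":89,"myq":54,"oxq":32,"th":80,"wv":22}
After op 9 (add /qiu 14): {"bi":82,"d":53,"m":21,"mpy":89,"myq":54,"oxq":32,"qiu":14,"th":80,"wv":22}
After op 10 (remove /m): {"bi":82,"d":53,"mpy":89,"myq":54,"oxq":32,"qiu":14,"th":80,"wv":22}
After op 11 (add /d 99): {"bi":82,"d":99,"mpy":89,"myq":54,"oxq":32,"qiu":14,"th":80,"wv":22}
After op 12 (add /b 16): {"b":16,"bi":82,"d":99,"mpy":89,"myq":54,"oxq":32,"qiu":14,"th":80,"wv":22}
After op 13 (replace /qiu 92): {"b":16,"bi":82,"d":99,"mpy":89,"myq":54,"oxq":32,"qiu":92,"th":80,"wv":22}
After op 14 (replace /myq 28): {"b":16,"bi":82,"d":99,"mpy":89,"myq":28,"oxq":32,"qiu":92,"th":80,"wv":22}
Size at the root: 9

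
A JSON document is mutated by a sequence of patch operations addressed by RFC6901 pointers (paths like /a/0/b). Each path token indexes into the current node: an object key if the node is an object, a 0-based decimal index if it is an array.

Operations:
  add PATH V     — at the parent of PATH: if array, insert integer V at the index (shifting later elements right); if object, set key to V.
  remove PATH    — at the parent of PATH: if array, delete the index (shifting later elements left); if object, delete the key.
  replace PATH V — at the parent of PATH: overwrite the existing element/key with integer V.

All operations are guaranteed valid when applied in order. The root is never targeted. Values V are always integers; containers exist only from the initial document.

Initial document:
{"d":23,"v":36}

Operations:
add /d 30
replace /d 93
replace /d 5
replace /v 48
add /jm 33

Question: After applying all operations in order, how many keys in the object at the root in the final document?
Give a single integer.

Answer: 3

Derivation:
After op 1 (add /d 30): {"d":30,"v":36}
After op 2 (replace /d 93): {"d":93,"v":36}
After op 3 (replace /d 5): {"d":5,"v":36}
After op 4 (replace /v 48): {"d":5,"v":48}
After op 5 (add /jm 33): {"d":5,"jm":33,"v":48}
Size at the root: 3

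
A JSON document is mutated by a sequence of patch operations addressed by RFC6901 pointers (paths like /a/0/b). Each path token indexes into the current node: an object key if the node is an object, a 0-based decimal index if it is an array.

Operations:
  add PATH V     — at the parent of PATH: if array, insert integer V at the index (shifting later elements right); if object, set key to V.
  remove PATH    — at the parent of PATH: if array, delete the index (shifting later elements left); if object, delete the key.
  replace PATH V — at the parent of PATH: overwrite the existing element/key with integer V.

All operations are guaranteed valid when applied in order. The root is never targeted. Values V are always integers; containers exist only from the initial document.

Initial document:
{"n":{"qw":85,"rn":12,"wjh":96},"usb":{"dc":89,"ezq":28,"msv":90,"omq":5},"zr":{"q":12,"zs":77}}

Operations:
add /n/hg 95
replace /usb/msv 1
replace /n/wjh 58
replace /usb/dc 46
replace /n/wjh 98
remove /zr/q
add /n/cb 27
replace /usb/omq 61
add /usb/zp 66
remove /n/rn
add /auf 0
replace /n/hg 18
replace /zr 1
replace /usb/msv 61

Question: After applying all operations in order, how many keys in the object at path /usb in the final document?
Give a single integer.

After op 1 (add /n/hg 95): {"n":{"hg":95,"qw":85,"rn":12,"wjh":96},"usb":{"dc":89,"ezq":28,"msv":90,"omq":5},"zr":{"q":12,"zs":77}}
After op 2 (replace /usb/msv 1): {"n":{"hg":95,"qw":85,"rn":12,"wjh":96},"usb":{"dc":89,"ezq":28,"msv":1,"omq":5},"zr":{"q":12,"zs":77}}
After op 3 (replace /n/wjh 58): {"n":{"hg":95,"qw":85,"rn":12,"wjh":58},"usb":{"dc":89,"ezq":28,"msv":1,"omq":5},"zr":{"q":12,"zs":77}}
After op 4 (replace /usb/dc 46): {"n":{"hg":95,"qw":85,"rn":12,"wjh":58},"usb":{"dc":46,"ezq":28,"msv":1,"omq":5},"zr":{"q":12,"zs":77}}
After op 5 (replace /n/wjh 98): {"n":{"hg":95,"qw":85,"rn":12,"wjh":98},"usb":{"dc":46,"ezq":28,"msv":1,"omq":5},"zr":{"q":12,"zs":77}}
After op 6 (remove /zr/q): {"n":{"hg":95,"qw":85,"rn":12,"wjh":98},"usb":{"dc":46,"ezq":28,"msv":1,"omq":5},"zr":{"zs":77}}
After op 7 (add /n/cb 27): {"n":{"cb":27,"hg":95,"qw":85,"rn":12,"wjh":98},"usb":{"dc":46,"ezq":28,"msv":1,"omq":5},"zr":{"zs":77}}
After op 8 (replace /usb/omq 61): {"n":{"cb":27,"hg":95,"qw":85,"rn":12,"wjh":98},"usb":{"dc":46,"ezq":28,"msv":1,"omq":61},"zr":{"zs":77}}
After op 9 (add /usb/zp 66): {"n":{"cb":27,"hg":95,"qw":85,"rn":12,"wjh":98},"usb":{"dc":46,"ezq":28,"msv":1,"omq":61,"zp":66},"zr":{"zs":77}}
After op 10 (remove /n/rn): {"n":{"cb":27,"hg":95,"qw":85,"wjh":98},"usb":{"dc":46,"ezq":28,"msv":1,"omq":61,"zp":66},"zr":{"zs":77}}
After op 11 (add /auf 0): {"auf":0,"n":{"cb":27,"hg":95,"qw":85,"wjh":98},"usb":{"dc":46,"ezq":28,"msv":1,"omq":61,"zp":66},"zr":{"zs":77}}
After op 12 (replace /n/hg 18): {"auf":0,"n":{"cb":27,"hg":18,"qw":85,"wjh":98},"usb":{"dc":46,"ezq":28,"msv":1,"omq":61,"zp":66},"zr":{"zs":77}}
After op 13 (replace /zr 1): {"auf":0,"n":{"cb":27,"hg":18,"qw":85,"wjh":98},"usb":{"dc":46,"ezq":28,"msv":1,"omq":61,"zp":66},"zr":1}
After op 14 (replace /usb/msv 61): {"auf":0,"n":{"cb":27,"hg":18,"qw":85,"wjh":98},"usb":{"dc":46,"ezq":28,"msv":61,"omq":61,"zp":66},"zr":1}
Size at path /usb: 5

Answer: 5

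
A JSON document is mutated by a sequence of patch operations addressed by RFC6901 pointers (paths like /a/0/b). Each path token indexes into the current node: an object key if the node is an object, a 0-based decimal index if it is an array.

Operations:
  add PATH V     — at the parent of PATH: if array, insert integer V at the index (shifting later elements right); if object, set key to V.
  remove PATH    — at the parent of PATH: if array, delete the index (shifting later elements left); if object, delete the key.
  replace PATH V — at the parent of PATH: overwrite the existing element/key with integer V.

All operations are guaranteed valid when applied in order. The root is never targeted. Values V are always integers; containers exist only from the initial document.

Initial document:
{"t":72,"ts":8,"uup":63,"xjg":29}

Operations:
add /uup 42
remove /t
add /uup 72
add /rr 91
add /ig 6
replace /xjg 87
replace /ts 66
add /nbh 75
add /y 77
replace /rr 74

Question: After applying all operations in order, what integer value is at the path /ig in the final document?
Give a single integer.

After op 1 (add /uup 42): {"t":72,"ts":8,"uup":42,"xjg":29}
After op 2 (remove /t): {"ts":8,"uup":42,"xjg":29}
After op 3 (add /uup 72): {"ts":8,"uup":72,"xjg":29}
After op 4 (add /rr 91): {"rr":91,"ts":8,"uup":72,"xjg":29}
After op 5 (add /ig 6): {"ig":6,"rr":91,"ts":8,"uup":72,"xjg":29}
After op 6 (replace /xjg 87): {"ig":6,"rr":91,"ts":8,"uup":72,"xjg":87}
After op 7 (replace /ts 66): {"ig":6,"rr":91,"ts":66,"uup":72,"xjg":87}
After op 8 (add /nbh 75): {"ig":6,"nbh":75,"rr":91,"ts":66,"uup":72,"xjg":87}
After op 9 (add /y 77): {"ig":6,"nbh":75,"rr":91,"ts":66,"uup":72,"xjg":87,"y":77}
After op 10 (replace /rr 74): {"ig":6,"nbh":75,"rr":74,"ts":66,"uup":72,"xjg":87,"y":77}
Value at /ig: 6

Answer: 6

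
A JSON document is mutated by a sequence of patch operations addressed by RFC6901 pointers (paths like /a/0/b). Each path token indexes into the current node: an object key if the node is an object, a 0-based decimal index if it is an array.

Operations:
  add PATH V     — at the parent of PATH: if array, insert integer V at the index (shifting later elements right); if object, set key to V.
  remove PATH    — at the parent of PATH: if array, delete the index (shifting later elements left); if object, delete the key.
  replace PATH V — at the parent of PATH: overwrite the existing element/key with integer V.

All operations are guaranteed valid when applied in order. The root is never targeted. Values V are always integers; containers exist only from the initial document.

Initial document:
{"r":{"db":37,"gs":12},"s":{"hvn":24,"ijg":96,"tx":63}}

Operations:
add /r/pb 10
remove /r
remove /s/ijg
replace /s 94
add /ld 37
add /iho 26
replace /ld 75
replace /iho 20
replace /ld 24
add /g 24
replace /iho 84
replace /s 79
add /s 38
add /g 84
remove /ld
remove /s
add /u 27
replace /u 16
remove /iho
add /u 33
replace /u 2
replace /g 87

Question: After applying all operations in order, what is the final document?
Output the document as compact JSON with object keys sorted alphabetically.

After op 1 (add /r/pb 10): {"r":{"db":37,"gs":12,"pb":10},"s":{"hvn":24,"ijg":96,"tx":63}}
After op 2 (remove /r): {"s":{"hvn":24,"ijg":96,"tx":63}}
After op 3 (remove /s/ijg): {"s":{"hvn":24,"tx":63}}
After op 4 (replace /s 94): {"s":94}
After op 5 (add /ld 37): {"ld":37,"s":94}
After op 6 (add /iho 26): {"iho":26,"ld":37,"s":94}
After op 7 (replace /ld 75): {"iho":26,"ld":75,"s":94}
After op 8 (replace /iho 20): {"iho":20,"ld":75,"s":94}
After op 9 (replace /ld 24): {"iho":20,"ld":24,"s":94}
After op 10 (add /g 24): {"g":24,"iho":20,"ld":24,"s":94}
After op 11 (replace /iho 84): {"g":24,"iho":84,"ld":24,"s":94}
After op 12 (replace /s 79): {"g":24,"iho":84,"ld":24,"s":79}
After op 13 (add /s 38): {"g":24,"iho":84,"ld":24,"s":38}
After op 14 (add /g 84): {"g":84,"iho":84,"ld":24,"s":38}
After op 15 (remove /ld): {"g":84,"iho":84,"s":38}
After op 16 (remove /s): {"g":84,"iho":84}
After op 17 (add /u 27): {"g":84,"iho":84,"u":27}
After op 18 (replace /u 16): {"g":84,"iho":84,"u":16}
After op 19 (remove /iho): {"g":84,"u":16}
After op 20 (add /u 33): {"g":84,"u":33}
After op 21 (replace /u 2): {"g":84,"u":2}
After op 22 (replace /g 87): {"g":87,"u":2}

Answer: {"g":87,"u":2}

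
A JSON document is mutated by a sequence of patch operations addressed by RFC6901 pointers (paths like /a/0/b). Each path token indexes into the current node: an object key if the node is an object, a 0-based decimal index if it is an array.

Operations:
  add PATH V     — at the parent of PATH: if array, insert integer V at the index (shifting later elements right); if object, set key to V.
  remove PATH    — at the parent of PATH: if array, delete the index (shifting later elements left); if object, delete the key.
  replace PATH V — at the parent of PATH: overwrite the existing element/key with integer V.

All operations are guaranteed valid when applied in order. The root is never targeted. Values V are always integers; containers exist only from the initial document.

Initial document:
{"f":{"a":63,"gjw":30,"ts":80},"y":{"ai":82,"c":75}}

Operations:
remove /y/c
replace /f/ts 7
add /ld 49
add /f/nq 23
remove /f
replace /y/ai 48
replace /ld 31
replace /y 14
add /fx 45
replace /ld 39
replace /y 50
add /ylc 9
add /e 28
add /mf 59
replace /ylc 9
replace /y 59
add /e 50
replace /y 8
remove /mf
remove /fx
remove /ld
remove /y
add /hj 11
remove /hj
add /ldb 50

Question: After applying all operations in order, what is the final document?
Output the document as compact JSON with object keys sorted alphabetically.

After op 1 (remove /y/c): {"f":{"a":63,"gjw":30,"ts":80},"y":{"ai":82}}
After op 2 (replace /f/ts 7): {"f":{"a":63,"gjw":30,"ts":7},"y":{"ai":82}}
After op 3 (add /ld 49): {"f":{"a":63,"gjw":30,"ts":7},"ld":49,"y":{"ai":82}}
After op 4 (add /f/nq 23): {"f":{"a":63,"gjw":30,"nq":23,"ts":7},"ld":49,"y":{"ai":82}}
After op 5 (remove /f): {"ld":49,"y":{"ai":82}}
After op 6 (replace /y/ai 48): {"ld":49,"y":{"ai":48}}
After op 7 (replace /ld 31): {"ld":31,"y":{"ai":48}}
After op 8 (replace /y 14): {"ld":31,"y":14}
After op 9 (add /fx 45): {"fx":45,"ld":31,"y":14}
After op 10 (replace /ld 39): {"fx":45,"ld":39,"y":14}
After op 11 (replace /y 50): {"fx":45,"ld":39,"y":50}
After op 12 (add /ylc 9): {"fx":45,"ld":39,"y":50,"ylc":9}
After op 13 (add /e 28): {"e":28,"fx":45,"ld":39,"y":50,"ylc":9}
After op 14 (add /mf 59): {"e":28,"fx":45,"ld":39,"mf":59,"y":50,"ylc":9}
After op 15 (replace /ylc 9): {"e":28,"fx":45,"ld":39,"mf":59,"y":50,"ylc":9}
After op 16 (replace /y 59): {"e":28,"fx":45,"ld":39,"mf":59,"y":59,"ylc":9}
After op 17 (add /e 50): {"e":50,"fx":45,"ld":39,"mf":59,"y":59,"ylc":9}
After op 18 (replace /y 8): {"e":50,"fx":45,"ld":39,"mf":59,"y":8,"ylc":9}
After op 19 (remove /mf): {"e":50,"fx":45,"ld":39,"y":8,"ylc":9}
After op 20 (remove /fx): {"e":50,"ld":39,"y":8,"ylc":9}
After op 21 (remove /ld): {"e":50,"y":8,"ylc":9}
After op 22 (remove /y): {"e":50,"ylc":9}
After op 23 (add /hj 11): {"e":50,"hj":11,"ylc":9}
After op 24 (remove /hj): {"e":50,"ylc":9}
After op 25 (add /ldb 50): {"e":50,"ldb":50,"ylc":9}

Answer: {"e":50,"ldb":50,"ylc":9}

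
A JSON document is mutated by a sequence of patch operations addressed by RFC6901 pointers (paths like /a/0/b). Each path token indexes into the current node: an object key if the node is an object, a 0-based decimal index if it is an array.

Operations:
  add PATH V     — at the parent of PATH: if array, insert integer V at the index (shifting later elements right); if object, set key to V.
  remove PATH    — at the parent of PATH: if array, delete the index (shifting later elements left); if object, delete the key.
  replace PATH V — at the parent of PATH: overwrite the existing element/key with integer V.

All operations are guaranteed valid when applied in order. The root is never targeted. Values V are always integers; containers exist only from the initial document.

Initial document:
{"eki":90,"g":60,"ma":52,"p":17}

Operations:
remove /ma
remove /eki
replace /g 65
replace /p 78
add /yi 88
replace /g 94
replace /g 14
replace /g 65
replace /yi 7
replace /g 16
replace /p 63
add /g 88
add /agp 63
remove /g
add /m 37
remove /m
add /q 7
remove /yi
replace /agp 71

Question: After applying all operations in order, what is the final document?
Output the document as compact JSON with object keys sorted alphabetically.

After op 1 (remove /ma): {"eki":90,"g":60,"p":17}
After op 2 (remove /eki): {"g":60,"p":17}
After op 3 (replace /g 65): {"g":65,"p":17}
After op 4 (replace /p 78): {"g":65,"p":78}
After op 5 (add /yi 88): {"g":65,"p":78,"yi":88}
After op 6 (replace /g 94): {"g":94,"p":78,"yi":88}
After op 7 (replace /g 14): {"g":14,"p":78,"yi":88}
After op 8 (replace /g 65): {"g":65,"p":78,"yi":88}
After op 9 (replace /yi 7): {"g":65,"p":78,"yi":7}
After op 10 (replace /g 16): {"g":16,"p":78,"yi":7}
After op 11 (replace /p 63): {"g":16,"p":63,"yi":7}
After op 12 (add /g 88): {"g":88,"p":63,"yi":7}
After op 13 (add /agp 63): {"agp":63,"g":88,"p":63,"yi":7}
After op 14 (remove /g): {"agp":63,"p":63,"yi":7}
After op 15 (add /m 37): {"agp":63,"m":37,"p":63,"yi":7}
After op 16 (remove /m): {"agp":63,"p":63,"yi":7}
After op 17 (add /q 7): {"agp":63,"p":63,"q":7,"yi":7}
After op 18 (remove /yi): {"agp":63,"p":63,"q":7}
After op 19 (replace /agp 71): {"agp":71,"p":63,"q":7}

Answer: {"agp":71,"p":63,"q":7}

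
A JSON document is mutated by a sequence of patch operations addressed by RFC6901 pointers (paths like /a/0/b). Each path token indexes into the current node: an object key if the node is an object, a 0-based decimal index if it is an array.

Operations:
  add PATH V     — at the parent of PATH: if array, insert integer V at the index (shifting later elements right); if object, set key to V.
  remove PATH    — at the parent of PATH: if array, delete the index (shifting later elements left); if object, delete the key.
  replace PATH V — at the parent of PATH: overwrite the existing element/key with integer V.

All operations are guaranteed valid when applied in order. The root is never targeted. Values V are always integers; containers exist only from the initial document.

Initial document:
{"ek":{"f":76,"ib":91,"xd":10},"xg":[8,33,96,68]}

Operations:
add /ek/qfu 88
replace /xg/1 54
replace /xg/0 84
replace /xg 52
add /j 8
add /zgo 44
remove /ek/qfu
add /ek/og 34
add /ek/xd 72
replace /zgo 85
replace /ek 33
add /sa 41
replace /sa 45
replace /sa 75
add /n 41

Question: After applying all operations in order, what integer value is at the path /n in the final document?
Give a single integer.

After op 1 (add /ek/qfu 88): {"ek":{"f":76,"ib":91,"qfu":88,"xd":10},"xg":[8,33,96,68]}
After op 2 (replace /xg/1 54): {"ek":{"f":76,"ib":91,"qfu":88,"xd":10},"xg":[8,54,96,68]}
After op 3 (replace /xg/0 84): {"ek":{"f":76,"ib":91,"qfu":88,"xd":10},"xg":[84,54,96,68]}
After op 4 (replace /xg 52): {"ek":{"f":76,"ib":91,"qfu":88,"xd":10},"xg":52}
After op 5 (add /j 8): {"ek":{"f":76,"ib":91,"qfu":88,"xd":10},"j":8,"xg":52}
After op 6 (add /zgo 44): {"ek":{"f":76,"ib":91,"qfu":88,"xd":10},"j":8,"xg":52,"zgo":44}
After op 7 (remove /ek/qfu): {"ek":{"f":76,"ib":91,"xd":10},"j":8,"xg":52,"zgo":44}
After op 8 (add /ek/og 34): {"ek":{"f":76,"ib":91,"og":34,"xd":10},"j":8,"xg":52,"zgo":44}
After op 9 (add /ek/xd 72): {"ek":{"f":76,"ib":91,"og":34,"xd":72},"j":8,"xg":52,"zgo":44}
After op 10 (replace /zgo 85): {"ek":{"f":76,"ib":91,"og":34,"xd":72},"j":8,"xg":52,"zgo":85}
After op 11 (replace /ek 33): {"ek":33,"j":8,"xg":52,"zgo":85}
After op 12 (add /sa 41): {"ek":33,"j":8,"sa":41,"xg":52,"zgo":85}
After op 13 (replace /sa 45): {"ek":33,"j":8,"sa":45,"xg":52,"zgo":85}
After op 14 (replace /sa 75): {"ek":33,"j":8,"sa":75,"xg":52,"zgo":85}
After op 15 (add /n 41): {"ek":33,"j":8,"n":41,"sa":75,"xg":52,"zgo":85}
Value at /n: 41

Answer: 41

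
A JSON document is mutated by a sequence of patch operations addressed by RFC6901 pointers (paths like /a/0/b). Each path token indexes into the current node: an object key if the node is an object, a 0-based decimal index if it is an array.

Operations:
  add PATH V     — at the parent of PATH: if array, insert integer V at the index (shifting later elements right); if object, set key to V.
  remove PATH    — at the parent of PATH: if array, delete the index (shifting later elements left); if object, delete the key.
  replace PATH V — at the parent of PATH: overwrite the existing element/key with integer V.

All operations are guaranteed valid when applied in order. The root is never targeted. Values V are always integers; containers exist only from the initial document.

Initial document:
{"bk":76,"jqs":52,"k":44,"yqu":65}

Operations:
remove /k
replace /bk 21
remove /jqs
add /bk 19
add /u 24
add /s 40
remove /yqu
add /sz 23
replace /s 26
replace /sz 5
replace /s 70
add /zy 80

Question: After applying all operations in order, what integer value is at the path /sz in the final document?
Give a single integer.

After op 1 (remove /k): {"bk":76,"jqs":52,"yqu":65}
After op 2 (replace /bk 21): {"bk":21,"jqs":52,"yqu":65}
After op 3 (remove /jqs): {"bk":21,"yqu":65}
After op 4 (add /bk 19): {"bk":19,"yqu":65}
After op 5 (add /u 24): {"bk":19,"u":24,"yqu":65}
After op 6 (add /s 40): {"bk":19,"s":40,"u":24,"yqu":65}
After op 7 (remove /yqu): {"bk":19,"s":40,"u":24}
After op 8 (add /sz 23): {"bk":19,"s":40,"sz":23,"u":24}
After op 9 (replace /s 26): {"bk":19,"s":26,"sz":23,"u":24}
After op 10 (replace /sz 5): {"bk":19,"s":26,"sz":5,"u":24}
After op 11 (replace /s 70): {"bk":19,"s":70,"sz":5,"u":24}
After op 12 (add /zy 80): {"bk":19,"s":70,"sz":5,"u":24,"zy":80}
Value at /sz: 5

Answer: 5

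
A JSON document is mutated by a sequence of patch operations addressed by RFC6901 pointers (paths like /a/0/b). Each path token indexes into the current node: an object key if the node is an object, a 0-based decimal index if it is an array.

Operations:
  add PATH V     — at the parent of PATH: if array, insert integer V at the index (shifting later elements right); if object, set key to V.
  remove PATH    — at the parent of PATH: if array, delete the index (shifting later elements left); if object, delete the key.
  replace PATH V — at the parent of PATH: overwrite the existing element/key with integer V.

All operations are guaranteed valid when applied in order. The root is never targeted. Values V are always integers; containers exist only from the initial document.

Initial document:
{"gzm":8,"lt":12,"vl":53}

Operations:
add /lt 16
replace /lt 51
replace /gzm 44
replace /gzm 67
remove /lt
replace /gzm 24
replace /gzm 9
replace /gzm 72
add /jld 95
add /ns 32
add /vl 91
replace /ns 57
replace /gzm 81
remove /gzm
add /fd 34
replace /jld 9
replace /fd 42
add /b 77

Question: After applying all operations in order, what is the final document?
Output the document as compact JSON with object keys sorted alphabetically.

Answer: {"b":77,"fd":42,"jld":9,"ns":57,"vl":91}

Derivation:
After op 1 (add /lt 16): {"gzm":8,"lt":16,"vl":53}
After op 2 (replace /lt 51): {"gzm":8,"lt":51,"vl":53}
After op 3 (replace /gzm 44): {"gzm":44,"lt":51,"vl":53}
After op 4 (replace /gzm 67): {"gzm":67,"lt":51,"vl":53}
After op 5 (remove /lt): {"gzm":67,"vl":53}
After op 6 (replace /gzm 24): {"gzm":24,"vl":53}
After op 7 (replace /gzm 9): {"gzm":9,"vl":53}
After op 8 (replace /gzm 72): {"gzm":72,"vl":53}
After op 9 (add /jld 95): {"gzm":72,"jld":95,"vl":53}
After op 10 (add /ns 32): {"gzm":72,"jld":95,"ns":32,"vl":53}
After op 11 (add /vl 91): {"gzm":72,"jld":95,"ns":32,"vl":91}
After op 12 (replace /ns 57): {"gzm":72,"jld":95,"ns":57,"vl":91}
After op 13 (replace /gzm 81): {"gzm":81,"jld":95,"ns":57,"vl":91}
After op 14 (remove /gzm): {"jld":95,"ns":57,"vl":91}
After op 15 (add /fd 34): {"fd":34,"jld":95,"ns":57,"vl":91}
After op 16 (replace /jld 9): {"fd":34,"jld":9,"ns":57,"vl":91}
After op 17 (replace /fd 42): {"fd":42,"jld":9,"ns":57,"vl":91}
After op 18 (add /b 77): {"b":77,"fd":42,"jld":9,"ns":57,"vl":91}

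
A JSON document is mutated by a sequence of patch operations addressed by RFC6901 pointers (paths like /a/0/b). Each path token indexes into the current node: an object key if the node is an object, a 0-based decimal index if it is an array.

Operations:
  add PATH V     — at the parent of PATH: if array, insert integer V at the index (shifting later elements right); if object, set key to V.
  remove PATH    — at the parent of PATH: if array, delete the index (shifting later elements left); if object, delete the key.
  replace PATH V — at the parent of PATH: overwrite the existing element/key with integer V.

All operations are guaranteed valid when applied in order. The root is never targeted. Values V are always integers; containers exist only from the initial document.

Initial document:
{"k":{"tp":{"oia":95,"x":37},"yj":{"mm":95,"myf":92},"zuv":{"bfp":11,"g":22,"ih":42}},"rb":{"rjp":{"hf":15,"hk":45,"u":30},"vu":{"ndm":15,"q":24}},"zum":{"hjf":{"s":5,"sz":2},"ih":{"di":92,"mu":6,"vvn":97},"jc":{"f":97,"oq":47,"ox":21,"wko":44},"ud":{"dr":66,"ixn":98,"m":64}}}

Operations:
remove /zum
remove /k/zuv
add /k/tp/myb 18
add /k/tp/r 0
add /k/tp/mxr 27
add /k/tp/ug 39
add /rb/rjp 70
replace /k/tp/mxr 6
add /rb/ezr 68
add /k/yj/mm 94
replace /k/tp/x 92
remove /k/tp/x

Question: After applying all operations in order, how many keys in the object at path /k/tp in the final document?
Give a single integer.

After op 1 (remove /zum): {"k":{"tp":{"oia":95,"x":37},"yj":{"mm":95,"myf":92},"zuv":{"bfp":11,"g":22,"ih":42}},"rb":{"rjp":{"hf":15,"hk":45,"u":30},"vu":{"ndm":15,"q":24}}}
After op 2 (remove /k/zuv): {"k":{"tp":{"oia":95,"x":37},"yj":{"mm":95,"myf":92}},"rb":{"rjp":{"hf":15,"hk":45,"u":30},"vu":{"ndm":15,"q":24}}}
After op 3 (add /k/tp/myb 18): {"k":{"tp":{"myb":18,"oia":95,"x":37},"yj":{"mm":95,"myf":92}},"rb":{"rjp":{"hf":15,"hk":45,"u":30},"vu":{"ndm":15,"q":24}}}
After op 4 (add /k/tp/r 0): {"k":{"tp":{"myb":18,"oia":95,"r":0,"x":37},"yj":{"mm":95,"myf":92}},"rb":{"rjp":{"hf":15,"hk":45,"u":30},"vu":{"ndm":15,"q":24}}}
After op 5 (add /k/tp/mxr 27): {"k":{"tp":{"mxr":27,"myb":18,"oia":95,"r":0,"x":37},"yj":{"mm":95,"myf":92}},"rb":{"rjp":{"hf":15,"hk":45,"u":30},"vu":{"ndm":15,"q":24}}}
After op 6 (add /k/tp/ug 39): {"k":{"tp":{"mxr":27,"myb":18,"oia":95,"r":0,"ug":39,"x":37},"yj":{"mm":95,"myf":92}},"rb":{"rjp":{"hf":15,"hk":45,"u":30},"vu":{"ndm":15,"q":24}}}
After op 7 (add /rb/rjp 70): {"k":{"tp":{"mxr":27,"myb":18,"oia":95,"r":0,"ug":39,"x":37},"yj":{"mm":95,"myf":92}},"rb":{"rjp":70,"vu":{"ndm":15,"q":24}}}
After op 8 (replace /k/tp/mxr 6): {"k":{"tp":{"mxr":6,"myb":18,"oia":95,"r":0,"ug":39,"x":37},"yj":{"mm":95,"myf":92}},"rb":{"rjp":70,"vu":{"ndm":15,"q":24}}}
After op 9 (add /rb/ezr 68): {"k":{"tp":{"mxr":6,"myb":18,"oia":95,"r":0,"ug":39,"x":37},"yj":{"mm":95,"myf":92}},"rb":{"ezr":68,"rjp":70,"vu":{"ndm":15,"q":24}}}
After op 10 (add /k/yj/mm 94): {"k":{"tp":{"mxr":6,"myb":18,"oia":95,"r":0,"ug":39,"x":37},"yj":{"mm":94,"myf":92}},"rb":{"ezr":68,"rjp":70,"vu":{"ndm":15,"q":24}}}
After op 11 (replace /k/tp/x 92): {"k":{"tp":{"mxr":6,"myb":18,"oia":95,"r":0,"ug":39,"x":92},"yj":{"mm":94,"myf":92}},"rb":{"ezr":68,"rjp":70,"vu":{"ndm":15,"q":24}}}
After op 12 (remove /k/tp/x): {"k":{"tp":{"mxr":6,"myb":18,"oia":95,"r":0,"ug":39},"yj":{"mm":94,"myf":92}},"rb":{"ezr":68,"rjp":70,"vu":{"ndm":15,"q":24}}}
Size at path /k/tp: 5

Answer: 5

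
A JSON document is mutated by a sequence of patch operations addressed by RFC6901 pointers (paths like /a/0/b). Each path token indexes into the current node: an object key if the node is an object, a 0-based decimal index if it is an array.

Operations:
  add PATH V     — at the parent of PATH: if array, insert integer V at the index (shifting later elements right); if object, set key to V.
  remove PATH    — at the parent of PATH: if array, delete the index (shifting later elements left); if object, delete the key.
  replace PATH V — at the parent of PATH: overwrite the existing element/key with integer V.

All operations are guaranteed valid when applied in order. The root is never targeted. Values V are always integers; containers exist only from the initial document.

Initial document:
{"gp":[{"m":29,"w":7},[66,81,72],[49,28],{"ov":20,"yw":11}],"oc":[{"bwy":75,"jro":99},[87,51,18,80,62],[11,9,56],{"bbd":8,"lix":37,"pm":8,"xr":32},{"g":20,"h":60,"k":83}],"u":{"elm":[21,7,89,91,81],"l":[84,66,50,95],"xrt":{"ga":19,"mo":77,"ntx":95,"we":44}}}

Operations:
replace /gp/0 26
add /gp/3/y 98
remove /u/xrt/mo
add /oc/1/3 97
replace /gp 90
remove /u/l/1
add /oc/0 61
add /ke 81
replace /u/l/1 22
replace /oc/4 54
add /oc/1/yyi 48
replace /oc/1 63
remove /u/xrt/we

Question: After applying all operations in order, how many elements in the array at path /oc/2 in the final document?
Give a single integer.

Answer: 6

Derivation:
After op 1 (replace /gp/0 26): {"gp":[26,[66,81,72],[49,28],{"ov":20,"yw":11}],"oc":[{"bwy":75,"jro":99},[87,51,18,80,62],[11,9,56],{"bbd":8,"lix":37,"pm":8,"xr":32},{"g":20,"h":60,"k":83}],"u":{"elm":[21,7,89,91,81],"l":[84,66,50,95],"xrt":{"ga":19,"mo":77,"ntx":95,"we":44}}}
After op 2 (add /gp/3/y 98): {"gp":[26,[66,81,72],[49,28],{"ov":20,"y":98,"yw":11}],"oc":[{"bwy":75,"jro":99},[87,51,18,80,62],[11,9,56],{"bbd":8,"lix":37,"pm":8,"xr":32},{"g":20,"h":60,"k":83}],"u":{"elm":[21,7,89,91,81],"l":[84,66,50,95],"xrt":{"ga":19,"mo":77,"ntx":95,"we":44}}}
After op 3 (remove /u/xrt/mo): {"gp":[26,[66,81,72],[49,28],{"ov":20,"y":98,"yw":11}],"oc":[{"bwy":75,"jro":99},[87,51,18,80,62],[11,9,56],{"bbd":8,"lix":37,"pm":8,"xr":32},{"g":20,"h":60,"k":83}],"u":{"elm":[21,7,89,91,81],"l":[84,66,50,95],"xrt":{"ga":19,"ntx":95,"we":44}}}
After op 4 (add /oc/1/3 97): {"gp":[26,[66,81,72],[49,28],{"ov":20,"y":98,"yw":11}],"oc":[{"bwy":75,"jro":99},[87,51,18,97,80,62],[11,9,56],{"bbd":8,"lix":37,"pm":8,"xr":32},{"g":20,"h":60,"k":83}],"u":{"elm":[21,7,89,91,81],"l":[84,66,50,95],"xrt":{"ga":19,"ntx":95,"we":44}}}
After op 5 (replace /gp 90): {"gp":90,"oc":[{"bwy":75,"jro":99},[87,51,18,97,80,62],[11,9,56],{"bbd":8,"lix":37,"pm":8,"xr":32},{"g":20,"h":60,"k":83}],"u":{"elm":[21,7,89,91,81],"l":[84,66,50,95],"xrt":{"ga":19,"ntx":95,"we":44}}}
After op 6 (remove /u/l/1): {"gp":90,"oc":[{"bwy":75,"jro":99},[87,51,18,97,80,62],[11,9,56],{"bbd":8,"lix":37,"pm":8,"xr":32},{"g":20,"h":60,"k":83}],"u":{"elm":[21,7,89,91,81],"l":[84,50,95],"xrt":{"ga":19,"ntx":95,"we":44}}}
After op 7 (add /oc/0 61): {"gp":90,"oc":[61,{"bwy":75,"jro":99},[87,51,18,97,80,62],[11,9,56],{"bbd":8,"lix":37,"pm":8,"xr":32},{"g":20,"h":60,"k":83}],"u":{"elm":[21,7,89,91,81],"l":[84,50,95],"xrt":{"ga":19,"ntx":95,"we":44}}}
After op 8 (add /ke 81): {"gp":90,"ke":81,"oc":[61,{"bwy":75,"jro":99},[87,51,18,97,80,62],[11,9,56],{"bbd":8,"lix":37,"pm":8,"xr":32},{"g":20,"h":60,"k":83}],"u":{"elm":[21,7,89,91,81],"l":[84,50,95],"xrt":{"ga":19,"ntx":95,"we":44}}}
After op 9 (replace /u/l/1 22): {"gp":90,"ke":81,"oc":[61,{"bwy":75,"jro":99},[87,51,18,97,80,62],[11,9,56],{"bbd":8,"lix":37,"pm":8,"xr":32},{"g":20,"h":60,"k":83}],"u":{"elm":[21,7,89,91,81],"l":[84,22,95],"xrt":{"ga":19,"ntx":95,"we":44}}}
After op 10 (replace /oc/4 54): {"gp":90,"ke":81,"oc":[61,{"bwy":75,"jro":99},[87,51,18,97,80,62],[11,9,56],54,{"g":20,"h":60,"k":83}],"u":{"elm":[21,7,89,91,81],"l":[84,22,95],"xrt":{"ga":19,"ntx":95,"we":44}}}
After op 11 (add /oc/1/yyi 48): {"gp":90,"ke":81,"oc":[61,{"bwy":75,"jro":99,"yyi":48},[87,51,18,97,80,62],[11,9,56],54,{"g":20,"h":60,"k":83}],"u":{"elm":[21,7,89,91,81],"l":[84,22,95],"xrt":{"ga":19,"ntx":95,"we":44}}}
After op 12 (replace /oc/1 63): {"gp":90,"ke":81,"oc":[61,63,[87,51,18,97,80,62],[11,9,56],54,{"g":20,"h":60,"k":83}],"u":{"elm":[21,7,89,91,81],"l":[84,22,95],"xrt":{"ga":19,"ntx":95,"we":44}}}
After op 13 (remove /u/xrt/we): {"gp":90,"ke":81,"oc":[61,63,[87,51,18,97,80,62],[11,9,56],54,{"g":20,"h":60,"k":83}],"u":{"elm":[21,7,89,91,81],"l":[84,22,95],"xrt":{"ga":19,"ntx":95}}}
Size at path /oc/2: 6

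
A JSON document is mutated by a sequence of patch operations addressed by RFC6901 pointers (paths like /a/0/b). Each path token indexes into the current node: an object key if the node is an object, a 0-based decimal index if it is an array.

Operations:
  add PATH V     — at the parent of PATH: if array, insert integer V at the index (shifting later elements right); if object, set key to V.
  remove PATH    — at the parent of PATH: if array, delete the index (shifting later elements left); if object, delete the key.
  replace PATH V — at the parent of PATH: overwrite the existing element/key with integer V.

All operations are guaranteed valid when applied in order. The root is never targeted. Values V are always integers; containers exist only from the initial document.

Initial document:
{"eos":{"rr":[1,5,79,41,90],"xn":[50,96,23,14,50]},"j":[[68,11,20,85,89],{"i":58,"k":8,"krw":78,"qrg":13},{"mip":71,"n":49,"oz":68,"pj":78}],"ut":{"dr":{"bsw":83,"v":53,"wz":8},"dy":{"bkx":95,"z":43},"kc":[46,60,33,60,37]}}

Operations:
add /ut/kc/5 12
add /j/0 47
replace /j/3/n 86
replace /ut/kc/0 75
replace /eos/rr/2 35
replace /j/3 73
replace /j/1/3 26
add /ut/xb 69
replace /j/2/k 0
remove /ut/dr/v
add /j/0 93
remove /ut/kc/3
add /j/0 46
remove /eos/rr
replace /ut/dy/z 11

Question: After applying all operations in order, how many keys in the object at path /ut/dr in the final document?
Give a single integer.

Answer: 2

Derivation:
After op 1 (add /ut/kc/5 12): {"eos":{"rr":[1,5,79,41,90],"xn":[50,96,23,14,50]},"j":[[68,11,20,85,89],{"i":58,"k":8,"krw":78,"qrg":13},{"mip":71,"n":49,"oz":68,"pj":78}],"ut":{"dr":{"bsw":83,"v":53,"wz":8},"dy":{"bkx":95,"z":43},"kc":[46,60,33,60,37,12]}}
After op 2 (add /j/0 47): {"eos":{"rr":[1,5,79,41,90],"xn":[50,96,23,14,50]},"j":[47,[68,11,20,85,89],{"i":58,"k":8,"krw":78,"qrg":13},{"mip":71,"n":49,"oz":68,"pj":78}],"ut":{"dr":{"bsw":83,"v":53,"wz":8},"dy":{"bkx":95,"z":43},"kc":[46,60,33,60,37,12]}}
After op 3 (replace /j/3/n 86): {"eos":{"rr":[1,5,79,41,90],"xn":[50,96,23,14,50]},"j":[47,[68,11,20,85,89],{"i":58,"k":8,"krw":78,"qrg":13},{"mip":71,"n":86,"oz":68,"pj":78}],"ut":{"dr":{"bsw":83,"v":53,"wz":8},"dy":{"bkx":95,"z":43},"kc":[46,60,33,60,37,12]}}
After op 4 (replace /ut/kc/0 75): {"eos":{"rr":[1,5,79,41,90],"xn":[50,96,23,14,50]},"j":[47,[68,11,20,85,89],{"i":58,"k":8,"krw":78,"qrg":13},{"mip":71,"n":86,"oz":68,"pj":78}],"ut":{"dr":{"bsw":83,"v":53,"wz":8},"dy":{"bkx":95,"z":43},"kc":[75,60,33,60,37,12]}}
After op 5 (replace /eos/rr/2 35): {"eos":{"rr":[1,5,35,41,90],"xn":[50,96,23,14,50]},"j":[47,[68,11,20,85,89],{"i":58,"k":8,"krw":78,"qrg":13},{"mip":71,"n":86,"oz":68,"pj":78}],"ut":{"dr":{"bsw":83,"v":53,"wz":8},"dy":{"bkx":95,"z":43},"kc":[75,60,33,60,37,12]}}
After op 6 (replace /j/3 73): {"eos":{"rr":[1,5,35,41,90],"xn":[50,96,23,14,50]},"j":[47,[68,11,20,85,89],{"i":58,"k":8,"krw":78,"qrg":13},73],"ut":{"dr":{"bsw":83,"v":53,"wz":8},"dy":{"bkx":95,"z":43},"kc":[75,60,33,60,37,12]}}
After op 7 (replace /j/1/3 26): {"eos":{"rr":[1,5,35,41,90],"xn":[50,96,23,14,50]},"j":[47,[68,11,20,26,89],{"i":58,"k":8,"krw":78,"qrg":13},73],"ut":{"dr":{"bsw":83,"v":53,"wz":8},"dy":{"bkx":95,"z":43},"kc":[75,60,33,60,37,12]}}
After op 8 (add /ut/xb 69): {"eos":{"rr":[1,5,35,41,90],"xn":[50,96,23,14,50]},"j":[47,[68,11,20,26,89],{"i":58,"k":8,"krw":78,"qrg":13},73],"ut":{"dr":{"bsw":83,"v":53,"wz":8},"dy":{"bkx":95,"z":43},"kc":[75,60,33,60,37,12],"xb":69}}
After op 9 (replace /j/2/k 0): {"eos":{"rr":[1,5,35,41,90],"xn":[50,96,23,14,50]},"j":[47,[68,11,20,26,89],{"i":58,"k":0,"krw":78,"qrg":13},73],"ut":{"dr":{"bsw":83,"v":53,"wz":8},"dy":{"bkx":95,"z":43},"kc":[75,60,33,60,37,12],"xb":69}}
After op 10 (remove /ut/dr/v): {"eos":{"rr":[1,5,35,41,90],"xn":[50,96,23,14,50]},"j":[47,[68,11,20,26,89],{"i":58,"k":0,"krw":78,"qrg":13},73],"ut":{"dr":{"bsw":83,"wz":8},"dy":{"bkx":95,"z":43},"kc":[75,60,33,60,37,12],"xb":69}}
After op 11 (add /j/0 93): {"eos":{"rr":[1,5,35,41,90],"xn":[50,96,23,14,50]},"j":[93,47,[68,11,20,26,89],{"i":58,"k":0,"krw":78,"qrg":13},73],"ut":{"dr":{"bsw":83,"wz":8},"dy":{"bkx":95,"z":43},"kc":[75,60,33,60,37,12],"xb":69}}
After op 12 (remove /ut/kc/3): {"eos":{"rr":[1,5,35,41,90],"xn":[50,96,23,14,50]},"j":[93,47,[68,11,20,26,89],{"i":58,"k":0,"krw":78,"qrg":13},73],"ut":{"dr":{"bsw":83,"wz":8},"dy":{"bkx":95,"z":43},"kc":[75,60,33,37,12],"xb":69}}
After op 13 (add /j/0 46): {"eos":{"rr":[1,5,35,41,90],"xn":[50,96,23,14,50]},"j":[46,93,47,[68,11,20,26,89],{"i":58,"k":0,"krw":78,"qrg":13},73],"ut":{"dr":{"bsw":83,"wz":8},"dy":{"bkx":95,"z":43},"kc":[75,60,33,37,12],"xb":69}}
After op 14 (remove /eos/rr): {"eos":{"xn":[50,96,23,14,50]},"j":[46,93,47,[68,11,20,26,89],{"i":58,"k":0,"krw":78,"qrg":13},73],"ut":{"dr":{"bsw":83,"wz":8},"dy":{"bkx":95,"z":43},"kc":[75,60,33,37,12],"xb":69}}
After op 15 (replace /ut/dy/z 11): {"eos":{"xn":[50,96,23,14,50]},"j":[46,93,47,[68,11,20,26,89],{"i":58,"k":0,"krw":78,"qrg":13},73],"ut":{"dr":{"bsw":83,"wz":8},"dy":{"bkx":95,"z":11},"kc":[75,60,33,37,12],"xb":69}}
Size at path /ut/dr: 2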